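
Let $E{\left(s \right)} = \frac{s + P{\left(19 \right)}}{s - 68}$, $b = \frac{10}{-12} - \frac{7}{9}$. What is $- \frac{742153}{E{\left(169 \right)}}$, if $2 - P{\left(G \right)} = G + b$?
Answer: $- \frac{1349234154}{2765} \approx -4.8797 \cdot 10^{5}$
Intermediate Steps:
$b = - \frac{29}{18}$ ($b = 10 \left(- \frac{1}{12}\right) - \frac{7}{9} = - \frac{5}{6} - \frac{7}{9} = - \frac{29}{18} \approx -1.6111$)
$P{\left(G \right)} = \frac{65}{18} - G$ ($P{\left(G \right)} = 2 - \left(G - \frac{29}{18}\right) = 2 - \left(- \frac{29}{18} + G\right) = \frac{65}{18} - G$)
$E{\left(s \right)} = \frac{- \frac{277}{18} + s}{-68 + s}$ ($E{\left(s \right)} = \frac{s + \left(\frac{65}{18} - 19\right)}{s - 68} = \frac{s + \left(\frac{65}{18} - 19\right)}{-68 + s} = \frac{s - \frac{277}{18}}{-68 + s} = \frac{- \frac{277}{18} + s}{-68 + s}$)
$- \frac{742153}{E{\left(169 \right)}} = - \frac{742153}{\frac{1}{-68 + 169} \left(- \frac{277}{18} + 169\right)} = - \frac{742153}{\frac{1}{101} \cdot \frac{2765}{18}} = - \frac{742153}{\frac{2765}{1818}} = \left(-742153\right) \frac{1818}{2765} = - \frac{1349234154}{2765}$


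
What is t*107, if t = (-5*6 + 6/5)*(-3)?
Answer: 46224/5 ≈ 9244.8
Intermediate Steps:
t = 432/5 (t = (-30 + 6*(1/5))*(-3) = (-30 + 6/5)*(-3) = -144/5*(-3) = 432/5 ≈ 86.400)
t*107 = (432/5)*107 = 46224/5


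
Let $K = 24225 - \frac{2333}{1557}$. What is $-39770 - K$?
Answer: $- \frac{99637882}{1557} \approx -63994.0$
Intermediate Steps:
$K = \frac{37715992}{1557}$ ($K = 24225 - \frac{2333}{1557} = \frac{37715992}{1557} \approx 24224.0$)
$-39770 - K = -39770 - \frac{37715992}{1557} = - \frac{99637882}{1557}$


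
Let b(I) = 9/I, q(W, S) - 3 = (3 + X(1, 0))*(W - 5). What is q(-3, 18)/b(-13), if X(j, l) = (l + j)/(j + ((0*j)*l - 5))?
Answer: 247/9 ≈ 27.444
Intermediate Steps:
X(j, l) = (j + l)/(-5 + j) (X(j, l) = (j + l)/(j + (0*l - 5)) = (j + l)/(j + (0 - 5)) = (j + l)/(j - 5) = (j + l)/(-5 + j))
q(W, S) = -43/4 + 11*W/4 (q(W, S) = 3 + (3 + (1 + 0)/(-5 + 1))*(W - 5) = 3 + (3 + 1/(-4))*(-5 + W) = 3 + (3 - 1/4*1)*(-5 + W) = 3 + (3 - 1/4)*(-5 + W) = 3 + 11*(-5 + W)/4 = 3 + (-55/4 + 11*W/4) = -43/4 + 11*W/4)
q(-3, 18)/b(-13) = (-43/4 + (11/4)*(-3))/((9/(-13))) = (-43/4 - 33/4)/((9*(-1/13))) = -19/(-9/13) = -19*(-13/9) = 247/9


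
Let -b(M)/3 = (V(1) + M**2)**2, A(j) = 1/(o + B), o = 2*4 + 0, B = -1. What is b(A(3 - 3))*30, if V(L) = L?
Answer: -225000/2401 ≈ -93.711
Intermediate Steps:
o = 8 (o = 8 + 0 = 8)
A(j) = 1/7 (A(j) = 1/(8 - 1) = 1/7)
b(M) = -3*(1 + M**2)**2
b(A(3 - 3))*30 = -3*(1 + (1/7)**2)**2*30 = -3*(1 + 1/49)**2*30 = -3*(50/49)**2*30 = -3*2500/2401*30 = -7500/2401*30 = -225000/2401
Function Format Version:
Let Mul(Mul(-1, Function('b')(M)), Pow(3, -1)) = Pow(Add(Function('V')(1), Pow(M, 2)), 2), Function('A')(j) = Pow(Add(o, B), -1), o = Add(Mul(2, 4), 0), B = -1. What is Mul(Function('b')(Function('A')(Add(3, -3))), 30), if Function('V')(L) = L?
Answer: Rational(-225000, 2401) ≈ -93.711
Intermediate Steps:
o = 8 (o = Add(8, 0) = 8)
Function('A')(j) = Rational(1, 7) (Function('A')(j) = Pow(Add(8, -1), -1) = Pow(7, -1) = Rational(1, 7))
Function('b')(M) = Mul(-3, Pow(Add(1, Pow(M, 2)), 2))
Mul(Function('b')(Function('A')(Add(3, -3))), 30) = Mul(Mul(-3, Pow(Add(1, Pow(Rational(1, 7), 2)), 2)), 30) = Mul(Mul(-3, Pow(Add(1, Rational(1, 49)), 2)), 30) = Mul(Mul(-3, Pow(Rational(50, 49), 2)), 30) = Mul(Mul(-3, Rational(2500, 2401)), 30) = Mul(Rational(-7500, 2401), 30) = Rational(-225000, 2401)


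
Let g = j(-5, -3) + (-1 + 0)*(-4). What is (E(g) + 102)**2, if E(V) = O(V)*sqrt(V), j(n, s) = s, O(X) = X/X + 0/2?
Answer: 10609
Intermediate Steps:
O(X) = 1 (O(X) = 1 + 0*(1/2) = 1 + 0 = 1)
g = 1 (g = -3 + (-1 + 0)*(-4) = -3 - 1*(-4) = -3 + 4 = 1)
E(V) = sqrt(V) (E(V) = 1*sqrt(V) = sqrt(V))
(E(g) + 102)**2 = (sqrt(1) + 102)**2 = (1 + 102)**2 = 103**2 = 10609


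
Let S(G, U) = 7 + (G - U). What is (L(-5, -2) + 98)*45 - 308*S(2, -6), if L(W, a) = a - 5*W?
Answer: 825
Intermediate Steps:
S(G, U) = 7 + G - U
(L(-5, -2) + 98)*45 - 308*S(2, -6) = ((-2 - 5*(-5)) + 98)*45 - 308*(7 + 2 - 1*(-6)) = ((-2 + 25) + 98)*45 - 308*(7 + 2 + 6) = (23 + 98)*45 - 308*15 = 121*45 - 1*4620 = 5445 - 4620 = 825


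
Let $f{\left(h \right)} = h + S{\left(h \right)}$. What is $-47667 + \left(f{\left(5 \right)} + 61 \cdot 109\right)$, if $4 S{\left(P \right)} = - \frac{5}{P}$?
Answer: $- \frac{164053}{4} \approx -41013.0$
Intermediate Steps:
$S{\left(P \right)} = - \frac{5}{4 P}$ ($S{\left(P \right)} = \frac{\left(-5\right) \frac{1}{P}}{4} = - \frac{5}{4 P}$)
$f{\left(h \right)} = h - \frac{5}{4 h}$
$-47667 + \left(f{\left(5 \right)} + 61 \cdot 109\right) = -47667 + \left(\left(5 - \frac{5}{4 \cdot 5}\right) + 61 \cdot 109\right) = -47667 + \left(\left(5 - \frac{1}{4}\right) + 6649\right) = -47667 + \left(\frac{19}{4} + 6649\right) = -47667 + \frac{26615}{4} = - \frac{164053}{4}$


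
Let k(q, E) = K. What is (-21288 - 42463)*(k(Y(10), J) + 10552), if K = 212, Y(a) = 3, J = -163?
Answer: -686215764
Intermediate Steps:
k(q, E) = 212
(-21288 - 42463)*(k(Y(10), J) + 10552) = (-21288 - 42463)*(212 + 10552) = -63751*10764 = -686215764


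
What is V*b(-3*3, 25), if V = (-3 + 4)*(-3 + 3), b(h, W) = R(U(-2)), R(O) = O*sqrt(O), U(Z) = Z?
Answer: 0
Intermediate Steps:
R(O) = O**(3/2)
b(h, W) = -2*I*sqrt(2) (b(h, W) = (-2)**(3/2) = -2*I*sqrt(2))
V = 0 (V = 1*0 = 0)
V*b(-3*3, 25) = 0*(-2*I*sqrt(2)) = 0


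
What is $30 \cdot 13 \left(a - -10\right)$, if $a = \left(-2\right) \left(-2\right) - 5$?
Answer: $3510$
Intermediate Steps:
$a = -1$ ($a = 4 - 5 = -1$)
$30 \cdot 13 \left(a - -10\right) = 30 \cdot 13 \left(-1 - -10\right) = 390 \left(-1 + 10\right) = 390 \cdot 9 = 3510$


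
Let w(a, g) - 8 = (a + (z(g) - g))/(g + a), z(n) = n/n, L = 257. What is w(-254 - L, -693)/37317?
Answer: 9449/44929668 ≈ 0.00021031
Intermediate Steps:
z(n) = 1
w(a, g) = 8 + (1 + a - g)/(a + g) (w(a, g) = 8 + (a + (1 - g))/(g + a) = 8 + (1 + a - g)/(a + g))
w(-254 - L, -693)/37317 = ((1 + 7*(-693) + 9*(-254 - 1*257))/((-254 - 1*257) - 693))/37317 = ((1 - 4851 + 9*(-254 - 257))/((-254 - 257) - 693))*(1/37317) = ((1 - 4851 + 9*(-511))/(-511 - 693))*(1/37317) = ((1 - 4851 - 4599)/(-1204))*(1/37317) = -1/1204*(-9449)*(1/37317) = (9449/1204)*(1/37317) = 9449/44929668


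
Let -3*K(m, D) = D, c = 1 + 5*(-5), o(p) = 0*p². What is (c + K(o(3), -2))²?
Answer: 4900/9 ≈ 544.44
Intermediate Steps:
o(p) = 0
c = -24 (c = 1 - 25 = -24)
K(m, D) = -D/3
(c + K(o(3), -2))² = (-24 - ⅓*(-2))² = (-24 + ⅔)² = (-70/3)² = 4900/9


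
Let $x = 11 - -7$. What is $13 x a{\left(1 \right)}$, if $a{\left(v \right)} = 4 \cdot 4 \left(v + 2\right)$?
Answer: $11232$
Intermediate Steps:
$x = 18$ ($x = 11 + 7 = 18$)
$a{\left(v \right)} = 32 + 16 v$ ($a{\left(v \right)} = 16 \left(2 + v\right) = 32 + 16 v$)
$13 x a{\left(1 \right)} = 13 \cdot 18 \left(32 + 16 \cdot 1\right) = 234 \left(32 + 16\right) = 234 \cdot 48 = 11232$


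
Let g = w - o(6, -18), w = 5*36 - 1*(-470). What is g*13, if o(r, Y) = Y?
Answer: 8684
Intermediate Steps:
w = 650 (w = 180 + 470 = 650)
g = 668 (g = 650 - 1*(-18) = 650 + 18 = 668)
g*13 = 668*13 = 8684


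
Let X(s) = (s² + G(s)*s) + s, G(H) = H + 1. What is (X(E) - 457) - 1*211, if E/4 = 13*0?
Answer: -668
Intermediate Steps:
G(H) = 1 + H
E = 0 (E = 4*(13*0) = 4*0 = 0)
X(s) = s + s² + s*(1 + s) (X(s) = (s² + (1 + s)*s) + s = (s² + s*(1 + s)) + s = s + s² + s*(1 + s))
(X(E) - 457) - 1*211 = (2*0*(1 + 0) - 457) - 1*211 = (2*0*1 - 457) - 211 = (0 - 457) - 211 = -457 - 211 = -668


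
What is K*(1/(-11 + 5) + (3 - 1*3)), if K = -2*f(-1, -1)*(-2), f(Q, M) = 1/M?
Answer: ⅔ ≈ 0.66667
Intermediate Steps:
K = -4 (K = -2/(-1)*(-2) = -2*(-1)*(-2) = 2*(-2) = -4)
K*(1/(-11 + 5) + (3 - 1*3)) = -4*(1/(-11 + 5) + (3 - 1*3)) = -4*(1/(-6) + (3 - 3)) = -4*(-⅙ + 0) = -4*(-⅙) = ⅔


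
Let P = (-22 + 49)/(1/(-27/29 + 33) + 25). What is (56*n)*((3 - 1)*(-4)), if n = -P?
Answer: 11249280/23279 ≈ 483.24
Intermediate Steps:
P = 25110/23279 (P = 27/(1/(-27*1/29 + 33) + 25) = 27/(1/(-27/29 + 33) + 25) = 27/(1/(930/29) + 25) = 27/(29/930 + 25) = 27/(23279/930) = 27*(930/23279) = 25110/23279 ≈ 1.0787)
n = -25110/23279 (n = -1*25110/23279 = -25110/23279 ≈ -1.0787)
(56*n)*((3 - 1)*(-4)) = (56*(-25110/23279))*((3 - 1)*(-4)) = -2812320*(-4)/23279 = -1406160/23279*(-8) = 11249280/23279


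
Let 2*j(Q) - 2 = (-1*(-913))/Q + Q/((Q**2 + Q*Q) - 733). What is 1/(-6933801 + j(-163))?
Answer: -8542015/59228647543167 ≈ -1.4422e-7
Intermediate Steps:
j(Q) = 1 + 913/(2*Q) + Q/(2*(-733 + 2*Q**2)) (j(Q) = 1 + ((-1*(-913))/Q + Q/((Q**2 + Q*Q) - 733))/2 = 1 + (913/Q + Q/((Q**2 + Q**2) - 733))/2 = 1 + (913/Q + Q/(2*Q**2 - 733))/2 = 1 + (913/Q + Q/(-733 + 2*Q**2))/2 = 1 + (913/(2*Q) + Q/(2*(-733 + 2*Q**2))) = 1 + 913/(2*Q) + Q/(2*(-733 + 2*Q**2)))
1/(-6933801 + j(-163)) = 1/(-6933801 + (-669229 - 1466*(-163) + 4*(-163)**3 + 1827*(-163)**2)/(-1466*(-163) + 4*(-163)**3)) = 1/(-6933801 + (-669229 + 238958 + 4*(-4330747) + 1827*26569)/(238958 + 4*(-4330747))) = 1/(-6933801 + (-669229 + 238958 - 17322988 + 48541563)/(238958 - 17322988)) = 1/(-6933801 + 30788304/(-17084030)) = 1/(-6933801 - 1/17084030*30788304) = 1/(-6933801 - 15394152/8542015) = 1/(-59228647543167/8542015) = -8542015/59228647543167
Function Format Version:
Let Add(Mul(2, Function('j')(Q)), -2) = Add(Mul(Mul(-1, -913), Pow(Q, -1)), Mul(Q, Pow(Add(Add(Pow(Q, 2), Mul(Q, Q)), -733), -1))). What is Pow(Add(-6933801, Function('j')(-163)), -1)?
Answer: Rational(-8542015, 59228647543167) ≈ -1.4422e-7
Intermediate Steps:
Function('j')(Q) = Add(1, Mul(Rational(913, 2), Pow(Q, -1)), Mul(Rational(1, 2), Q, Pow(Add(-733, Mul(2, Pow(Q, 2))), -1))) (Function('j')(Q) = Add(1, Mul(Rational(1, 2), Add(Mul(Mul(-1, -913), Pow(Q, -1)), Mul(Q, Pow(Add(Add(Pow(Q, 2), Mul(Q, Q)), -733), -1))))) = Add(1, Mul(Rational(1, 2), Add(Mul(913, Pow(Q, -1)), Mul(Q, Pow(Add(Add(Pow(Q, 2), Pow(Q, 2)), -733), -1))))) = Add(1, Mul(Rational(1, 2), Add(Mul(913, Pow(Q, -1)), Mul(Q, Pow(Add(Mul(2, Pow(Q, 2)), -733), -1))))) = Add(1, Mul(Rational(1, 2), Add(Mul(913, Pow(Q, -1)), Mul(Q, Pow(Add(-733, Mul(2, Pow(Q, 2))), -1))))) = Add(1, Add(Mul(Rational(913, 2), Pow(Q, -1)), Mul(Rational(1, 2), Q, Pow(Add(-733, Mul(2, Pow(Q, 2))), -1)))) = Add(1, Mul(Rational(913, 2), Pow(Q, -1)), Mul(Rational(1, 2), Q, Pow(Add(-733, Mul(2, Pow(Q, 2))), -1))))
Pow(Add(-6933801, Function('j')(-163)), -1) = Pow(Add(-6933801, Mul(Pow(Add(Mul(-1466, -163), Mul(4, Pow(-163, 3))), -1), Add(-669229, Mul(-1466, -163), Mul(4, Pow(-163, 3)), Mul(1827, Pow(-163, 2))))), -1) = Pow(Add(-6933801, Mul(Pow(Add(238958, Mul(4, -4330747)), -1), Add(-669229, 238958, Mul(4, -4330747), Mul(1827, 26569)))), -1) = Pow(Add(-6933801, Mul(Pow(Add(238958, -17322988), -1), Add(-669229, 238958, -17322988, 48541563))), -1) = Pow(Add(-6933801, Mul(Pow(-17084030, -1), 30788304)), -1) = Pow(Add(-6933801, Mul(Rational(-1, 17084030), 30788304)), -1) = Pow(Add(-6933801, Rational(-15394152, 8542015)), -1) = Pow(Rational(-59228647543167, 8542015), -1) = Rational(-8542015, 59228647543167)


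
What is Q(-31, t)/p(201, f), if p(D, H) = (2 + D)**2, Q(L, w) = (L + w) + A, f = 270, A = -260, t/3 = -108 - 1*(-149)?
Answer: -24/5887 ≈ -0.0040768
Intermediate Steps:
t = 123 (t = 3*(-108 - 1*(-149)) = 3*(-108 + 149) = 3*41 = 123)
Q(L, w) = -260 + L + w (Q(L, w) = (L + w) - 260 = -260 + L + w)
Q(-31, t)/p(201, f) = (-260 - 31 + 123)/((2 + 201)**2) = -168/(203**2) = -168/41209 = -168*1/41209 = -24/5887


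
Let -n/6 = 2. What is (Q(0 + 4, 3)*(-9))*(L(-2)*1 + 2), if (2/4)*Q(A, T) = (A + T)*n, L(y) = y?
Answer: 0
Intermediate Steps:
n = -12 (n = -6*2 = -12)
Q(A, T) = -24*A - 24*T (Q(A, T) = 2*((A + T)*(-12)) = 2*(-12*A - 12*T) = -24*A - 24*T)
(Q(0 + 4, 3)*(-9))*(L(-2)*1 + 2) = ((-24*(0 + 4) - 24*3)*(-9))*(-2*1 + 2) = ((-24*4 - 72)*(-9))*(-2 + 2) = ((-96 - 72)*(-9))*0 = -168*(-9)*0 = 1512*0 = 0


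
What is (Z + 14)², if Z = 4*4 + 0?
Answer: 900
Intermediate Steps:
Z = 16 (Z = 16 + 0 = 16)
(Z + 14)² = (16 + 14)² = 30² = 900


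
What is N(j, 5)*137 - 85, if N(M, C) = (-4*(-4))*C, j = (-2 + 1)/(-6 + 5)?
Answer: 10875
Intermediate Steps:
j = 1 (j = -1/(-1) = -1*(-1) = 1)
N(M, C) = 16*C
N(j, 5)*137 - 85 = (16*5)*137 - 85 = 80*137 - 85 = 10960 - 85 = 10875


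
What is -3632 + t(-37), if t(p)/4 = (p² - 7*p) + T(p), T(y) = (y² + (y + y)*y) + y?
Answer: 19160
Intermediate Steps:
T(y) = y + 3*y² (T(y) = (y² + (2*y)*y) + y = (y² + 2*y²) + y = 3*y² + y = y + 3*y²)
t(p) = -28*p + 4*p² + 4*p*(1 + 3*p) (t(p) = 4*((p² - 7*p) + p*(1 + 3*p)) = 4*(p² - 7*p + p*(1 + 3*p)) = -28*p + 4*p² + 4*p*(1 + 3*p))
-3632 + t(-37) = -3632 + 8*(-37)*(-3 + 2*(-37)) = -3632 + 8*(-37)*(-3 - 74) = -3632 + 8*(-37)*(-77) = -3632 + 22792 = 19160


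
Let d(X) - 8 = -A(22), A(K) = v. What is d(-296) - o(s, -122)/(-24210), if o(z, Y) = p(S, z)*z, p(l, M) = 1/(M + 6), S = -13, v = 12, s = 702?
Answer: -1269667/317420 ≈ -4.0000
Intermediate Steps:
A(K) = 12
p(l, M) = 1/(6 + M)
o(z, Y) = z/(6 + z)
d(X) = -4 (d(X) = 8 - 1*12 = 8 - 12 = -4)
d(-296) - o(s, -122)/(-24210) = -4 - 702/(6 + 702)/(-24210) = -4 - 702/708*(-1)/24210 = -4 - 702*(1/708)*(-1)/24210 = -4 - 117*(-1)/(118*24210) = -4 - 1*(-13/317420) = -4 + 13/317420 = -1269667/317420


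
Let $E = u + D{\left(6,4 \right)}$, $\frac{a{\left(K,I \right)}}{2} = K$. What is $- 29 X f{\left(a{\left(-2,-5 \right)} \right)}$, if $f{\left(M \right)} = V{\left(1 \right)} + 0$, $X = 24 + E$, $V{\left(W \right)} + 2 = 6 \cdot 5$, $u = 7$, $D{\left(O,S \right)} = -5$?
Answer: $-21112$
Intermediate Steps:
$V{\left(W \right)} = 28$ ($V{\left(W \right)} = -2 + 6 \cdot 5 = -2 + 30 = 28$)
$a{\left(K,I \right)} = 2 K$
$E = 2$ ($E = 7 - 5 = 2$)
$X = 26$ ($X = 24 + 2 = 26$)
$f{\left(M \right)} = 28$ ($f{\left(M \right)} = 28 + 0 = 28$)
$- 29 X f{\left(a{\left(-2,-5 \right)} \right)} = \left(-29\right) 26 \cdot 28 = \left(-754\right) 28 = -21112$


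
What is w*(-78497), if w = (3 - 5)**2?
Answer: -313988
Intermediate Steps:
w = 4 (w = (-2)**2 = 4)
w*(-78497) = 4*(-78497) = -313988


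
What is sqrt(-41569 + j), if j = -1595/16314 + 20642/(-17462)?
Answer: I*sqrt(843396590195980659390)/142437534 ≈ 203.89*I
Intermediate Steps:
j = -182302739/142437534 (j = -1595*1/16314 + 20642*(-1/17462) = -1595/16314 - 10321/8731 = -182302739/142437534 ≈ -1.2799)
sqrt(-41569 + j) = sqrt(-41569 - 182302739/142437534) = sqrt(-5921168153585/142437534) = I*sqrt(843396590195980659390)/142437534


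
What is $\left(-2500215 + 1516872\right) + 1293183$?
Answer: $309840$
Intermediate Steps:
$\left(-2500215 + 1516872\right) + 1293183 = -983343 + 1293183 = 309840$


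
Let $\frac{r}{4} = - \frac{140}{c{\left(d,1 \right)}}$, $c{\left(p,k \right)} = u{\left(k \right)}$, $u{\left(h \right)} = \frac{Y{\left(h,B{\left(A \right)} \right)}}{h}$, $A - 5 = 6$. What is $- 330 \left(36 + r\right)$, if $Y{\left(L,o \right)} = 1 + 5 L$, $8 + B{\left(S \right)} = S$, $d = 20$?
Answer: $18920$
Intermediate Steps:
$A = 11$ ($A = 5 + 6 = 11$)
$B{\left(S \right)} = -8 + S$
$u{\left(h \right)} = \frac{1 + 5 h}{h}$
$c{\left(p,k \right)} = 5 + \frac{1}{k}$
$r = - \frac{280}{3}$ ($r = 4 \left(- \frac{140}{5 + 1^{-1}}\right) = 4 \left(- \frac{140}{5 + 1}\right) = 4 \left(- \frac{140}{6}\right) = 4 \left(\left(-140\right) \frac{1}{6}\right) = 4 \left(- \frac{70}{3}\right) = - \frac{280}{3} \approx -93.333$)
$- 330 \left(36 + r\right) = - 330 \left(36 - \frac{280}{3}\right) = \left(-330\right) \left(- \frac{172}{3}\right) = 18920$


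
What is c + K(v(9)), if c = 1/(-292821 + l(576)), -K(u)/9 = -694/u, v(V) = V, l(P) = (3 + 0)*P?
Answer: 202018541/291093 ≈ 694.00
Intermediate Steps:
l(P) = 3*P
K(u) = 6246/u (K(u) = -(-6246)/u = 6246/u)
c = -1/291093 (c = 1/(-292821 + 3*576) = 1/(-292821 + 1728) = 1/(-291093) = -1/291093 ≈ -3.4353e-6)
c + K(v(9)) = -1/291093 + 6246/9 = -1/291093 + 6246*(⅑) = -1/291093 + 694 = 202018541/291093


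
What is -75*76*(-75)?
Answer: 427500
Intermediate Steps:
-75*76*(-75) = -5700*(-75) = 427500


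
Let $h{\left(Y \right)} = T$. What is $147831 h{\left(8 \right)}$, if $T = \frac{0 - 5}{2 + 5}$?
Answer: $- \frac{739155}{7} \approx -1.0559 \cdot 10^{5}$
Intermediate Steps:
$T = - \frac{5}{7} \approx -0.71429$
$h{\left(Y \right)} = - \frac{5}{7}$
$147831 h{\left(8 \right)} = 147831 \left(- \frac{5}{7}\right) = - \frac{739155}{7}$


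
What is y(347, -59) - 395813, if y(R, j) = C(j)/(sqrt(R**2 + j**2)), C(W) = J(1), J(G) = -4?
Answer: -395813 - 2*sqrt(123890)/61945 ≈ -3.9581e+5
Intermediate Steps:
C(W) = -4
y(R, j) = -4/sqrt(R**2 + j**2)
y(347, -59) - 395813 = -4/sqrt(347**2 + (-59)**2) - 395813 = -4/sqrt(120409 + 3481) - 395813 = -2*sqrt(123890)/61945 - 395813 = -395813 - 2*sqrt(123890)/61945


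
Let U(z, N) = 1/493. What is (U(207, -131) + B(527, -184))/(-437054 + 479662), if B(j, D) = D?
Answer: -90711/21005744 ≈ -0.0043184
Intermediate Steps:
U(z, N) = 1/493
(U(207, -131) + B(527, -184))/(-437054 + 479662) = (1/493 - 184)/(-437054 + 479662) = -90711/493/42608 = -90711/493*1/42608 = -90711/21005744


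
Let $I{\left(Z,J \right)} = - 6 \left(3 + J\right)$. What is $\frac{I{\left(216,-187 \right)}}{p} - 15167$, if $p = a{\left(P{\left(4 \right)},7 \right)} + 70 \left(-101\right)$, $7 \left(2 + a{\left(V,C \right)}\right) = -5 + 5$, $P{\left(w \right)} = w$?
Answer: $- \frac{6703883}{442} \approx -15167.0$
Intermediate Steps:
$a{\left(V,C \right)} = -2$ ($a{\left(V,C \right)} = -2 + \frac{-5 + 5}{7} = -2 + \frac{1}{7} \cdot 0 = -2 + 0 = -2$)
$I{\left(Z,J \right)} = -18 - 6 J$
$p = -7072$ ($p = -2 + 70 \left(-101\right) = -2 - 7070 = -7072$)
$\frac{I{\left(216,-187 \right)}}{p} - 15167 = \frac{-18 - -1122}{-7072} - 15167 = \left(-18 + 1122\right) \left(- \frac{1}{7072}\right) - 15167 = 1104 \left(- \frac{1}{7072}\right) - 15167 = - \frac{69}{442} - 15167 = - \frac{6703883}{442}$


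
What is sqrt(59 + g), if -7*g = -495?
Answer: 2*sqrt(1589)/7 ≈ 11.389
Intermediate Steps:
g = 495/7 (g = -1/7*(-495) = 495/7 ≈ 70.714)
sqrt(59 + g) = sqrt(59 + 495/7) = sqrt(908/7) = 2*sqrt(1589)/7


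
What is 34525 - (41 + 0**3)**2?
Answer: 32844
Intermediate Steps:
34525 - (41 + 0**3)**2 = 34525 - (41 + 0)**2 = 34525 - 1*41**2 = 34525 - 1*1681 = 34525 - 1681 = 32844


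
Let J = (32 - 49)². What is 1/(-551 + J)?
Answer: -1/262 ≈ -0.0038168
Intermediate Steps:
J = 289 (J = (-17)² = 289)
1/(-551 + J) = 1/(-551 + 289) = 1/(-262) = -1/262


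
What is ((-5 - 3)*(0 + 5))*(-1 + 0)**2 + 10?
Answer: -30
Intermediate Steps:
((-5 - 3)*(0 + 5))*(-1 + 0)**2 + 10 = -8*5*(-1)**2 + 10 = -40*1 + 10 = -40 + 10 = -30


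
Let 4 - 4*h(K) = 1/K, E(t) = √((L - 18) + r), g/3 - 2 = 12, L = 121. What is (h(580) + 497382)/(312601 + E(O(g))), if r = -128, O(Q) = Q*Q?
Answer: 360719221471959/226708973724320 - 1153928559*I/45341794744864 ≈ 1.5911 - 2.545e-5*I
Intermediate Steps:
g = 42 (g = 6 + 3*12 = 6 + 36 = 42)
O(Q) = Q²
E(t) = 5*I (E(t) = √((121 - 18) - 128) = √(103 - 128) = √(-25) = 5*I)
h(K) = 1 - 1/(4*K)
(h(580) + 497382)/(312601 + E(O(g))) = ((-¼ + 580)/580 + 497382)/(312601 + 5*I) = ((1/580)*(2319/4) + 497382)*((312601 - 5*I)/97719385226) = (2319/2320 + 497382)*((312601 - 5*I)/97719385226) = 1153928559*((312601 - 5*I)/97719385226)/2320 = 1153928559*(312601 - 5*I)/226708973724320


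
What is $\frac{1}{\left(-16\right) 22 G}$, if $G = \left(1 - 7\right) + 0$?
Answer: $\frac{1}{2112} \approx 0.00047348$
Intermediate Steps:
$G = -6$ ($G = -6 + 0 = -6$)
$\frac{1}{\left(-16\right) 22 G} = \frac{1}{\left(-16\right) 22 \left(-6\right)} = \frac{1}{\left(-352\right) \left(-6\right)} = \frac{1}{2112}$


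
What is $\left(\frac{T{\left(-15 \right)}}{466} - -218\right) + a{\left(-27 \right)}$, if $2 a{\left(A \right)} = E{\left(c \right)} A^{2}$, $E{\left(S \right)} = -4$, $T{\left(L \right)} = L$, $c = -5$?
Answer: $- \frac{577855}{466} \approx -1240.0$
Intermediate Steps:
$a{\left(A \right)} = - 2 A^{2}$ ($a{\left(A \right)} = \frac{\left(-4\right) A^{2}}{2} = - 2 A^{2}$)
$\left(\frac{T{\left(-15 \right)}}{466} - -218\right) + a{\left(-27 \right)} = \left(- \frac{15}{466} - -218\right) - 2 \left(-27\right)^{2} = \left(\left(-15\right) \frac{1}{466} + 218\right) - 1458 = \left(- \frac{15}{466} + 218\right) - 1458 = \frac{101573}{466} - 1458 = - \frac{577855}{466}$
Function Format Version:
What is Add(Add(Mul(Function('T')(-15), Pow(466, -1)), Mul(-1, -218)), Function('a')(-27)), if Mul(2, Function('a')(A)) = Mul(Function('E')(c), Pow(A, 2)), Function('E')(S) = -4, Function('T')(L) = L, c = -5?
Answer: Rational(-577855, 466) ≈ -1240.0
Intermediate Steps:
Function('a')(A) = Mul(-2, Pow(A, 2)) (Function('a')(A) = Mul(Rational(1, 2), Mul(-4, Pow(A, 2))) = Mul(-2, Pow(A, 2)))
Add(Add(Mul(Function('T')(-15), Pow(466, -1)), Mul(-1, -218)), Function('a')(-27)) = Add(Add(Mul(-15, Pow(466, -1)), Mul(-1, -218)), Mul(-2, Pow(-27, 2))) = Add(Add(Mul(-15, Rational(1, 466)), 218), Mul(-2, 729)) = Add(Add(Rational(-15, 466), 218), -1458) = Add(Rational(101573, 466), -1458) = Rational(-577855, 466)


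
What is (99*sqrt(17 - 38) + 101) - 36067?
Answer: -35966 + 99*I*sqrt(21) ≈ -35966.0 + 453.67*I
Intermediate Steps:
(99*sqrt(17 - 38) + 101) - 36067 = (99*sqrt(-21) + 101) - 36067 = (99*(I*sqrt(21)) + 101) - 36067 = (99*I*sqrt(21) + 101) - 36067 = (101 + 99*I*sqrt(21)) - 36067 = -35966 + 99*I*sqrt(21)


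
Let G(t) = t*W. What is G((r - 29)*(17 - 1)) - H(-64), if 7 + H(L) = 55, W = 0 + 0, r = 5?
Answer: -48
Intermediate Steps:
W = 0
H(L) = 48 (H(L) = -7 + 55 = 48)
G(t) = 0 (G(t) = t*0 = 0)
G((r - 29)*(17 - 1)) - H(-64) = 0 - 1*48 = 0 - 48 = -48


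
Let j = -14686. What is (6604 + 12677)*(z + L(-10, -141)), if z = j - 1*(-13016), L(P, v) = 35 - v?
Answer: -28805814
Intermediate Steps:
z = -1670 (z = -14686 - 1*(-13016) = -14686 + 13016 = -1670)
(6604 + 12677)*(z + L(-10, -141)) = (6604 + 12677)*(-1670 + (35 - 1*(-141))) = 19281*(-1670 + (35 + 141)) = 19281*(-1670 + 176) = 19281*(-1494) = -28805814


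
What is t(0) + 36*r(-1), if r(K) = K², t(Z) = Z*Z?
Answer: 36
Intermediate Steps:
t(Z) = Z²
t(0) + 36*r(-1) = 0² + 36*(-1)² = 0 + 36*1 = 0 + 36 = 36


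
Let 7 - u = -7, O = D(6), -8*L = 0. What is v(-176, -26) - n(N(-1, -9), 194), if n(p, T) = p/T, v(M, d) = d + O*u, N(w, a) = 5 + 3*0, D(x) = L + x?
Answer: 11247/194 ≈ 57.974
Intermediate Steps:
L = 0 (L = -⅛*0 = 0)
D(x) = x (D(x) = 0 + x = x)
O = 6
u = 14 (u = 7 - 1*(-7) = 7 + 7 = 14)
N(w, a) = 5 (N(w, a) = 5 + 0 = 5)
v(M, d) = 84 + d (v(M, d) = d + 6*14 = d + 84 = 84 + d)
v(-176, -26) - n(N(-1, -9), 194) = (84 - 26) - 5/194 = 58 - 5/194 = 11247/194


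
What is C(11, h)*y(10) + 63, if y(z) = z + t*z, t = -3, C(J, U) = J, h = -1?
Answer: -157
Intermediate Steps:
y(z) = -2*z (y(z) = z - 3*z = -2*z)
C(11, h)*y(10) + 63 = 11*(-2*10) + 63 = 11*(-20) + 63 = -220 + 63 = -157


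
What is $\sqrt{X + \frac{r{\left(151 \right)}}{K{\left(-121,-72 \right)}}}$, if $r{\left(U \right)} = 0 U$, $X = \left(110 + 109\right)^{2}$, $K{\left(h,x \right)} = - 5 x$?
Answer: $219$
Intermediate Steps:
$X = 47961$ ($X = 219^{2} = 47961$)
$r{\left(U \right)} = 0$
$\sqrt{X + \frac{r{\left(151 \right)}}{K{\left(-121,-72 \right)}}} = \sqrt{47961 + \frac{0}{\left(-5\right) \left(-72\right)}} = \sqrt{47961 + \frac{0}{360}} = \sqrt{47961 + 0 \cdot \frac{1}{360}} = \sqrt{47961 + 0} = \sqrt{47961} = 219$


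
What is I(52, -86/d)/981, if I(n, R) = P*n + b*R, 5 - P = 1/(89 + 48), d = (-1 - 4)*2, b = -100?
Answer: -82252/134397 ≈ -0.61201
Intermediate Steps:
d = -10 (d = -5*2 = -10)
P = 684/137 (P = 5 - 1/(89 + 48) = 5 - 1/137 = 684/137 ≈ 4.9927)
I(n, R) = -100*R + 684*n/137 (I(n, R) = 684*n/137 - 100*R = -100*R + 684*n/137)
I(52, -86/d)/981 = (-(-8600)/(-10) + (684/137)*52)/981 = (-(-8600)*(-1)/10 + 35568/137)*(1/981) = (-100*43/5 + 35568/137)*(1/981) = (-860 + 35568/137)*(1/981) = -82252/137*1/981 = -82252/134397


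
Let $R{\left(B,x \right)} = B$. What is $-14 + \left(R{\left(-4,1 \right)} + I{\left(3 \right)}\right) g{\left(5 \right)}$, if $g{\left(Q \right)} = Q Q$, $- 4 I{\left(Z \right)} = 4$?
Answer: $-139$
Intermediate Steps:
$I{\left(Z \right)} = -1$ ($I{\left(Z \right)} = \left(- \frac{1}{4}\right) 4 = -1$)
$g{\left(Q \right)} = Q^{2}$
$-14 + \left(R{\left(-4,1 \right)} + I{\left(3 \right)}\right) g{\left(5 \right)} = -14 + \left(-4 - 1\right) 5^{2} = -14 - 125 = -139$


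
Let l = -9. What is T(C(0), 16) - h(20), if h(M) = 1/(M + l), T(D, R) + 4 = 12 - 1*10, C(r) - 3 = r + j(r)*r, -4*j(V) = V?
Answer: -23/11 ≈ -2.0909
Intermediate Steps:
j(V) = -V/4
C(r) = 3 + r - r**2/4 (C(r) = 3 + (r + (-r/4)*r) = 3 + (r - r**2/4) = 3 + r - r**2/4)
T(D, R) = -2 (T(D, R) = -4 + (12 - 1*10) = -4 + (12 - 10) = -4 + 2 = -2)
h(M) = 1/(-9 + M) (h(M) = 1/(M - 9) = 1/(-9 + M))
T(C(0), 16) - h(20) = -2 - 1/(-9 + 20) = -2 - 1/11 = -23/11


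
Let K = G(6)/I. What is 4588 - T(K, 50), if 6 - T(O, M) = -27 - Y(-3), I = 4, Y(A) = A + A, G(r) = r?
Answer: 4561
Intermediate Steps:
Y(A) = 2*A
K = 3/2 (K = 6/4 = 6*(1/4) = 3/2 ≈ 1.5000)
T(O, M) = 27 (T(O, M) = 6 - (-27 - 2*(-3)) = 6 - (-27 - 1*(-6)) = 6 - (-27 + 6) = 6 - 1*(-21) = 6 + 21 = 27)
4588 - T(K, 50) = 4588 - 1*27 = 4588 - 27 = 4561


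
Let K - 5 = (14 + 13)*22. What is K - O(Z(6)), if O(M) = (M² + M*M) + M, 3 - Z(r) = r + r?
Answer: 446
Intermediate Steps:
Z(r) = 3 - 2*r (Z(r) = 3 - (r + r) = 3 - 2*r)
K = 599 (K = 5 + (14 + 13)*22 = 5 + 27*22 = 5 + 594 = 599)
O(M) = M + 2*M² (O(M) = (M² + M²) + M = 2*M² + M = M + 2*M²)
K - O(Z(6)) = 599 - (3 - 2*6)*(1 + 2*(3 - 2*6)) = 599 - (3 - 12)*(1 + 2*(3 - 12)) = 599 - (-9)*(1 + 2*(-9)) = 599 - (-9)*(1 - 18) = 599 - (-9)*(-17) = 599 - 1*153 = 599 - 153 = 446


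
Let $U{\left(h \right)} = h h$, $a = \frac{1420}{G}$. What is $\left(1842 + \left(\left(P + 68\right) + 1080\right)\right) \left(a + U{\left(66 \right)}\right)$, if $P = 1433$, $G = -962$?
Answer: $\frac{9264088498}{481} \approx 1.926 \cdot 10^{7}$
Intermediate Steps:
$a = - \frac{710}{481}$ ($a = \frac{1420}{-962} = 1420 \left(- \frac{1}{962}\right) = - \frac{710}{481} \approx -1.4761$)
$U{\left(h \right)} = h^{2}$
$\left(1842 + \left(\left(P + 68\right) + 1080\right)\right) \left(a + U{\left(66 \right)}\right) = \left(1842 + \left(\left(1433 + 68\right) + 1080\right)\right) \left(- \frac{710}{481} + 66^{2}\right) = \left(1842 + \left(1501 + 1080\right)\right) \left(- \frac{710}{481} + 4356\right) = \left(1842 + 2581\right) \frac{2094526}{481} = 4423 \cdot \frac{2094526}{481} = \frac{9264088498}{481}$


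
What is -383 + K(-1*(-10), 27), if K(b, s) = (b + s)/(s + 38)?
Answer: -24858/65 ≈ -382.43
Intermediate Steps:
K(b, s) = (b + s)/(38 + s)
-383 + K(-1*(-10), 27) = -383 + (-1*(-10) + 27)/(38 + 27) = -383 + (10 + 27)/65 = -383 + (1/65)*37 = -383 + 37/65 = -24858/65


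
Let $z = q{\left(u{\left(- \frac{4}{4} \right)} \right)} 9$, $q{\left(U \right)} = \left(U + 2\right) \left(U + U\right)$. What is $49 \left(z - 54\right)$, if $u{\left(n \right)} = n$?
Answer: $-3528$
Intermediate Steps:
$q{\left(U \right)} = 2 U \left(2 + U\right)$ ($q{\left(U \right)} = \left(2 + U\right) 2 U = 2 U \left(2 + U\right)$)
$z = -18$ ($z = 2 \left(- \frac{4}{4}\right) \left(2 - \frac{4}{4}\right) 9 = 2 \left(\left(-4\right) \frac{1}{4}\right) \left(2 - 1\right) 9 = 2 \left(-1\right) \left(2 - 1\right) 9 = 2 \left(-1\right) 1 \cdot 9 = \left(-2\right) 9 = -18$)
$49 \left(z - 54\right) = 49 \left(-18 - 54\right) = 49 \left(-72\right) = -3528$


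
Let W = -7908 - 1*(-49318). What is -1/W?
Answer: -1/41410 ≈ -2.4149e-5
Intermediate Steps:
W = 41410 (W = -7908 + 49318 = 41410)
-1/W = -1/41410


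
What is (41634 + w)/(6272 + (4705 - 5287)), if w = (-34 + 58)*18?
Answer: 21033/2845 ≈ 7.3930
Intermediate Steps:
w = 432 (w = 24*18 = 432)
(41634 + w)/(6272 + (4705 - 5287)) = (41634 + 432)/(6272 + (4705 - 5287)) = 42066/(6272 - 582) = 42066/5690 = 42066*(1/5690) = 21033/2845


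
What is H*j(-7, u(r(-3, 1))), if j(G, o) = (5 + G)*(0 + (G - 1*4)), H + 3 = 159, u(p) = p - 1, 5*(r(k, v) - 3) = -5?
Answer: 3432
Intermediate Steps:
r(k, v) = 2 (r(k, v) = 3 + (⅕)*(-5) = 3 - 1 = 2)
u(p) = -1 + p
H = 156 (H = -3 + 159 = 156)
j(G, o) = (-4 + G)*(5 + G) (j(G, o) = (5 + G)*(0 + (G - 4)) = (5 + G)*(0 + (-4 + G)) = (5 + G)*(-4 + G) = (-4 + G)*(5 + G))
H*j(-7, u(r(-3, 1))) = 156*(-20 - 7 + (-7)²) = 156*(-20 - 7 + 49) = 156*22 = 3432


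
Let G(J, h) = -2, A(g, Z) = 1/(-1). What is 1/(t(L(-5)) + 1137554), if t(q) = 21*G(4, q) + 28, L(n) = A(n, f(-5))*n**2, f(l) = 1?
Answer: 1/1137540 ≈ 8.7909e-7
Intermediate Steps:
A(g, Z) = -1
L(n) = -n**2
t(q) = -14 (t(q) = 21*(-2) + 28 = -42 + 28 = -14)
1/(t(L(-5)) + 1137554) = 1/(-14 + 1137554) = 1/1137540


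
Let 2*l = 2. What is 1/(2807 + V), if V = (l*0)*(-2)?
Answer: 1/2807 ≈ 0.00035625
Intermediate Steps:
l = 1 (l = (½)*2 = 1)
V = 0 (V = (1*0)*(-2) = 0*(-2) = 0)
1/(2807 + V) = 1/(2807 + 0) = 1/2807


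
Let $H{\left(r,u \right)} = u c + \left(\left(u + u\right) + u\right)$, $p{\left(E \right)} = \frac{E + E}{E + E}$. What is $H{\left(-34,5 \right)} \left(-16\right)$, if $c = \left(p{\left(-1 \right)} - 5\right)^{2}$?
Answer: $-1520$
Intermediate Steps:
$p{\left(E \right)} = 1$ ($p{\left(E \right)} = \frac{2 E}{2 E} = 2 E \frac{1}{2 E} = 1$)
$c = 16$ ($c = \left(1 - 5\right)^{2} = \left(-4\right)^{2} = 16$)
$H{\left(r,u \right)} = 19 u$ ($H{\left(r,u \right)} = u 16 + \left(\left(u + u\right) + u\right) = 16 u + \left(2 u + u\right) = 16 u + 3 u = 19 u$)
$H{\left(-34,5 \right)} \left(-16\right) = 19 \cdot 5 \left(-16\right) = 95 \left(-16\right) = -1520$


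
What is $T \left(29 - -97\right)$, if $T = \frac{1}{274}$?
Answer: $\frac{63}{137} \approx 0.45985$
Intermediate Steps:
$T = \frac{1}{274} \approx 0.0036496$
$T \left(29 - -97\right) = \frac{29 - -97}{274} = \frac{29 + 97}{274} = \frac{1}{274} \cdot 126 = \frac{63}{137}$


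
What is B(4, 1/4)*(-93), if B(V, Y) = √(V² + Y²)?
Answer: -93*√257/4 ≈ -372.73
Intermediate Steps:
B(4, 1/4)*(-93) = √(4² + (1/4)²)*(-93) = √(16 + (¼)²)*(-93) = √(16 + 1/16)*(-93) = √(257/16)*(-93) = (√257/4)*(-93) = -93*√257/4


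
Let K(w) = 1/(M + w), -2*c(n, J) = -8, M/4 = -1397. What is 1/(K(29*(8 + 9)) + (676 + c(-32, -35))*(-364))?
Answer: -5095/1261114401 ≈ -4.0401e-6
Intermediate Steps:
M = -5588 (M = 4*(-1397) = -5588)
c(n, J) = 4 (c(n, J) = -½*(-8) = 4)
K(w) = 1/(-5588 + w)
1/(K(29*(8 + 9)) + (676 + c(-32, -35))*(-364)) = 1/(1/(-5588 + 29*(8 + 9)) + (676 + 4)*(-364)) = 1/(1/(-5588 + 29*17) + 680*(-364)) = 1/(1/(-5588 + 493) - 247520) = 1/(1/(-5095) - 247520) = 1/(-1/5095 - 247520) = 1/(-1261114401/5095) = -5095/1261114401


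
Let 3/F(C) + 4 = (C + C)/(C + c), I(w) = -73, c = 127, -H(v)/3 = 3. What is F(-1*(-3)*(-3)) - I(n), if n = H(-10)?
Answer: 17708/245 ≈ 72.278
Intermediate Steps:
H(v) = -9 (H(v) = -3*3 = -9)
n = -9
F(C) = 3/(-4 + 2*C/(127 + C)) (F(C) = 3/(-4 + (C + C)/(C + 127)) = 3/(-4 + (2*C)/(127 + C)) = 3/(-4 + 2*C/(127 + C)))
F(-1*(-3)*(-3)) - I(n) = 3*(-127 - (-1*(-3))*(-3))/(2*(254 - 1*(-3)*(-3))) - 1*(-73) = 3*(-127 - 3*(-3))/(2*(254 + 3*(-3))) + 73 = 3*(-127 - 1*(-9))/(2*(254 - 9)) + 73 = (3/2)*(-127 + 9)/245 + 73 = (3/2)*(1/245)*(-118) + 73 = -177/245 + 73 = 17708/245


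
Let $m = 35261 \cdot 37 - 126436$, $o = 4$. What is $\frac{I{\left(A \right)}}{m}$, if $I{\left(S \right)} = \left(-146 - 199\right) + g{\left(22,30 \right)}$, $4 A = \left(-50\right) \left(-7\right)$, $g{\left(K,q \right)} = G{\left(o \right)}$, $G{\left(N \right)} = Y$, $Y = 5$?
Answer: $- \frac{340}{1178221} \approx -0.00028857$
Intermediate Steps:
$m = 1178221$ ($m = 1304657 - 126436 = 1178221$)
$G{\left(N \right)} = 5$
$g{\left(K,q \right)} = 5$
$A = \frac{175}{2}$ ($A = \frac{\left(-50\right) \left(-7\right)}{4} = \frac{1}{4} \cdot 350 = \frac{175}{2} \approx 87.5$)
$I{\left(S \right)} = -340$ ($I{\left(S \right)} = \left(-146 - 199\right) + 5 = -345 + 5 = -340$)
$\frac{I{\left(A \right)}}{m} = - \frac{340}{1178221}$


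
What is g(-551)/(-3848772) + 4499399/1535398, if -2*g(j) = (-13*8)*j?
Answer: 4340288277881/1477349207814 ≈ 2.9379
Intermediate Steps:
g(j) = 52*j (g(j) = -(-13*8)*j/2 = -(-52)*j = 52*j)
g(-551)/(-3848772) + 4499399/1535398 = (52*(-551))/(-3848772) + 4499399/1535398 = -28652*(-1/3848772) + 4499399*(1/1535398) = 7163/962193 + 4499399/1535398 = 4340288277881/1477349207814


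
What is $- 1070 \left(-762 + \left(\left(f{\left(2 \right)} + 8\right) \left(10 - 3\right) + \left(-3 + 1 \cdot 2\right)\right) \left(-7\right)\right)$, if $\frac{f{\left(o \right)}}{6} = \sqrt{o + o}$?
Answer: $1856450$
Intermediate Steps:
$f{\left(o \right)} = 6 \sqrt{2} \sqrt{o}$ ($f{\left(o \right)} = 6 \sqrt{o + o} = 6 \sqrt{2 o} = 6 \sqrt{2} \sqrt{o}$)
$- 1070 \left(-762 + \left(\left(f{\left(2 \right)} + 8\right) \left(10 - 3\right) + \left(-3 + 1 \cdot 2\right)\right) \left(-7\right)\right) = - 1070 \left(-762 + \left(\left(6 \sqrt{2} \sqrt{2} + 8\right) \left(10 - 3\right) + \left(-3 + 1 \cdot 2\right)\right) \left(-7\right)\right) = - 1070 \left(-762 + \left(\left(12 + 8\right) 7 + \left(-3 + 2\right)\right) \left(-7\right)\right) = - 1070 \left(-762 + \left(20 \cdot 7 - 1\right) \left(-7\right)\right) = - 1070 \left(-762 + \left(140 - 1\right) \left(-7\right)\right) = - 1070 \left(-762 + 139 \left(-7\right)\right) = - 1070 \left(-762 - 973\right) = - 1070 \left(-1735\right) = \left(-1\right) \left(-1856450\right) = 1856450$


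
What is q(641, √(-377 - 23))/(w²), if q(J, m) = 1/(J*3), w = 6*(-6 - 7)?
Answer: 1/11699532 ≈ 8.5474e-8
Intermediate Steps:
w = -78 (w = 6*(-13) = -78)
q(J, m) = 1/(3*J)
q(641, √(-377 - 23))/(w²) = ((⅓)/641)/((-78)²) = ((⅓)*(1/641))/6084 = (1/1923)*(1/6084) = 1/11699532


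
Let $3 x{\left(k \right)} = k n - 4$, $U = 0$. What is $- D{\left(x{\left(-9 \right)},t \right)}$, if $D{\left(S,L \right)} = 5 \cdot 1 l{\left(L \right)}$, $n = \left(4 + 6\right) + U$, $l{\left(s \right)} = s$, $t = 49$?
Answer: $-245$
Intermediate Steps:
$n = 10$ ($n = \left(4 + 6\right) + 0 = 10 + 0 = 10$)
$x{\left(k \right)} = - \frac{4}{3} + \frac{10 k}{3}$ ($x{\left(k \right)} = \frac{k 10 - 4}{3} = \frac{10 k - 4}{3} = \frac{-4 + 10 k}{3} = - \frac{4}{3} + \frac{10 k}{3}$)
$D{\left(S,L \right)} = 5 L$ ($D{\left(S,L \right)} = 5 \cdot 1 L = 5 L$)
$- D{\left(x{\left(-9 \right)},t \right)} = - 5 \cdot 49 = \left(-1\right) 245 = -245$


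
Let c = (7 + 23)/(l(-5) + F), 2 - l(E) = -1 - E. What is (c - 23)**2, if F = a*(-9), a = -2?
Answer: 28561/64 ≈ 446.27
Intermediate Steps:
l(E) = 3 + E (l(E) = 2 - (-1 - E) = 2 + (1 + E) = 3 + E)
F = 18 (F = -2*(-9) = 18)
c = 15/8 (c = (7 + 23)/((3 - 5) + 18) = 30/(-2 + 18) = 30/16 = 30*(1/16) = 15/8 ≈ 1.8750)
(c - 23)**2 = (15/8 - 23)**2 = (-169/8)**2 = 28561/64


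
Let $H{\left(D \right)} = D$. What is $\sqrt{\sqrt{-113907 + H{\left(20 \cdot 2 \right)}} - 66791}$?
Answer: $\sqrt{-66791 + i \sqrt{113867}} \approx 0.6528 + 258.44 i$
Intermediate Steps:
$\sqrt{\sqrt{-113907 + H{\left(20 \cdot 2 \right)}} - 66791} = \sqrt{\sqrt{-113907 + 20 \cdot 2} - 66791} = \sqrt{\sqrt{-113907 + 40} - 66791} = \sqrt{\sqrt{-113867} - 66791} = \sqrt{i \sqrt{113867} - 66791} = \sqrt{-66791 + i \sqrt{113867}}$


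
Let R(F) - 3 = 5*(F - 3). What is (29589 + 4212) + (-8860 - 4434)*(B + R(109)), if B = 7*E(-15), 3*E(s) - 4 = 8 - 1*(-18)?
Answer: -7982481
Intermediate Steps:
E(s) = 10 (E(s) = 4/3 + (8 - 1*(-18))/3 = 4/3 + (8 + 18)/3 = 4/3 + (1/3)*26 = 4/3 + 26/3 = 10)
R(F) = -12 + 5*F (R(F) = 3 + 5*(F - 3) = 3 + 5*(-3 + F) = 3 + (-15 + 5*F) = -12 + 5*F)
B = 70 (B = 7*10 = 70)
(29589 + 4212) + (-8860 - 4434)*(B + R(109)) = (29589 + 4212) + (-8860 - 4434)*(70 + (-12 + 5*109)) = 33801 - 13294*(70 + (-12 + 545)) = 33801 - 13294*(70 + 533) = 33801 - 13294*603 = 33801 - 8016282 = -7982481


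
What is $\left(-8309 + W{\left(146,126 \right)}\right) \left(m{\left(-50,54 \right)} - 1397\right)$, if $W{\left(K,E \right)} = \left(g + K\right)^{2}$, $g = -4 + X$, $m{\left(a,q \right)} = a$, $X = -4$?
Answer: $-15533545$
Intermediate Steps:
$g = -8$ ($g = -4 - 4 = -8$)
$W{\left(K,E \right)} = \left(-8 + K\right)^{2}$
$\left(-8309 + W{\left(146,126 \right)}\right) \left(m{\left(-50,54 \right)} - 1397\right) = \left(-8309 + \left(-8 + 146\right)^{2}\right) \left(-50 - 1397\right) = \left(-8309 + 138^{2}\right) \left(-1447\right) = \left(-8309 + 19044\right) \left(-1447\right) = 10735 \left(-1447\right) = -15533545$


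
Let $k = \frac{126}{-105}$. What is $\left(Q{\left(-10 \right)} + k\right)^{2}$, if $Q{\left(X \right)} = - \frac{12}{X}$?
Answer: $0$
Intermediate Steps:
$k = - \frac{6}{5}$ ($k = 126 \left(- \frac{1}{105}\right) = - \frac{6}{5} \approx -1.2$)
$\left(Q{\left(-10 \right)} + k\right)^{2} = \left(- \frac{12}{-10} - \frac{6}{5}\right)^{2} = \left(\left(-12\right) \left(- \frac{1}{10}\right) - \frac{6}{5}\right)^{2} = \left(\frac{6}{5} - \frac{6}{5}\right)^{2} = 0^{2} = 0$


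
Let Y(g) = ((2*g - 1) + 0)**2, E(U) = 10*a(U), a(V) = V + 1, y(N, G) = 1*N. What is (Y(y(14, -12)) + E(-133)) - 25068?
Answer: -25659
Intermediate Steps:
y(N, G) = N
a(V) = 1 + V
E(U) = 10 + 10*U (E(U) = 10*(1 + U) = 10 + 10*U)
Y(g) = (-1 + 2*g)**2 (Y(g) = ((-1 + 2*g) + 0)**2 = (-1 + 2*g)**2)
(Y(y(14, -12)) + E(-133)) - 25068 = ((-1 + 2*14)**2 + (10 + 10*(-133))) - 25068 = ((-1 + 28)**2 + (10 - 1330)) - 25068 = (27**2 - 1320) - 25068 = (729 - 1320) - 25068 = -591 - 25068 = -25659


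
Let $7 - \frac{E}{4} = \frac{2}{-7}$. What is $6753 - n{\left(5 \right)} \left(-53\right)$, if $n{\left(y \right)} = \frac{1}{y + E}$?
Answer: $\frac{1614338}{239} \approx 6754.6$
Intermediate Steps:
$E = \frac{204}{7}$ ($E = 28 - 4 \frac{2}{-7} = 28 - 4 \cdot 2 \left(- \frac{1}{7}\right) = 28 - - \frac{8}{7} = 28 + \frac{8}{7} = \frac{204}{7} \approx 29.143$)
$n{\left(y \right)} = \frac{1}{\frac{204}{7} + y}$ ($n{\left(y \right)} = \frac{1}{y + \frac{204}{7}} = \frac{1}{\frac{204}{7} + y}$)
$6753 - n{\left(5 \right)} \left(-53\right) = 6753 - \frac{7}{204 + 7 \cdot 5} \left(-53\right) = 6753 - \frac{7}{204 + 35} \left(-53\right) = 6753 - \frac{7}{239} \left(-53\right) = 6753 - - \frac{371}{239} = 6753 + \frac{371}{239} = \frac{1614338}{239}$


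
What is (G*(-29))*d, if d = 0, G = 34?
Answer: 0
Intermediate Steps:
(G*(-29))*d = (34*(-29))*0 = -986*0 = 0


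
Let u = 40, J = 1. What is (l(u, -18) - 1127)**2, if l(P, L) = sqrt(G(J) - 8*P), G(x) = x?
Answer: (1127 - I*sqrt(319))**2 ≈ 1.2698e+6 - 40258.0*I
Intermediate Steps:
l(P, L) = sqrt(1 - 8*P)
(l(u, -18) - 1127)**2 = (sqrt(1 - 8*40) - 1127)**2 = (sqrt(1 - 320) - 1127)**2 = (sqrt(-319) - 1127)**2 = (I*sqrt(319) - 1127)**2 = (-1127 + I*sqrt(319))**2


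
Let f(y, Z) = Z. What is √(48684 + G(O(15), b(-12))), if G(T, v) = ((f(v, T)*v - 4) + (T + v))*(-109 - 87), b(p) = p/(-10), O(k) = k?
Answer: 8*√16705/5 ≈ 206.80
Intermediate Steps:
b(p) = -p/10 (b(p) = p*(-⅒) = -p/10)
G(T, v) = 784 - 196*T - 196*v - 196*T*v (G(T, v) = ((T*v - 4) + (T + v))*(-109 - 87) = ((-4 + T*v) + (T + v))*(-196) = (-4 + T + v + T*v)*(-196) = 784 - 196*T - 196*v - 196*T*v)
√(48684 + G(O(15), b(-12))) = √(48684 + (784 - 196*15 - (-98)*(-12)/5 - 196*15*(-⅒*(-12)))) = √(48684 + (784 - 2940 - 196*6/5 - 196*15*6/5)) = √(48684 + (784 - 2940 - 1176/5 - 3528)) = √(48684 - 29596/5) = √(213824/5) = 8*√16705/5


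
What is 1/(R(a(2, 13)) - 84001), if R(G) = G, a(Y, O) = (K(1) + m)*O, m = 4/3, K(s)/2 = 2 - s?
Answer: -3/251873 ≈ -1.1911e-5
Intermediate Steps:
K(s) = 4 - 2*s (K(s) = 2*(2 - s) = 4 - 2*s)
m = 4/3 (m = 4*(⅓) = 4/3 ≈ 1.3333)
a(Y, O) = 10*O/3 (a(Y, O) = ((4 - 2*1) + 4/3)*O = ((4 - 2) + 4/3)*O = (2 + 4/3)*O = 10*O/3)
1/(R(a(2, 13)) - 84001) = 1/((10/3)*13 - 84001) = 1/(130/3 - 84001) = 1/(-251873/3) = -3/251873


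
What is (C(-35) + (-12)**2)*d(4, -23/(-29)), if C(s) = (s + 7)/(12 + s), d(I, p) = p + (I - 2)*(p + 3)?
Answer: 811620/667 ≈ 1216.8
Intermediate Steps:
d(I, p) = p + (-2 + I)*(3 + p)
C(s) = (7 + s)/(12 + s)
(C(-35) + (-12)**2)*d(4, -23/(-29)) = ((7 - 35)/(12 - 35) + (-12)**2)*(-6 - (-23)/(-29) + 3*4 + 4*(-23/(-29))) = (-28/(-23) + 144)*(-6 - (-23)*(-1)/29 + 12 + 4*(-23*(-1/29))) = (-1/23*(-28) + 144)*(-6 - 1*23/29 + 12 + 4*(23/29)) = (28/23 + 144)*(-6 - 23/29 + 12 + 92/29) = (3340/23)*(243/29) = 811620/667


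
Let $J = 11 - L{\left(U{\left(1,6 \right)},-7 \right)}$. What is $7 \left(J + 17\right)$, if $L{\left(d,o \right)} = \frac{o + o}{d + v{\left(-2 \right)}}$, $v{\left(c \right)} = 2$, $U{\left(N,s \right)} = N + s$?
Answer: $\frac{1862}{9} \approx 206.89$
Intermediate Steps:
$L{\left(d,o \right)} = \frac{2 o}{2 + d}$ ($L{\left(d,o \right)} = \frac{o + o}{d + 2} = \frac{2 o}{2 + d}$)
$J = \frac{113}{9}$ ($J = 11 - 2 \left(-7\right) \frac{1}{2 + \left(1 + 6\right)} = 11 - 2 \left(-7\right) \frac{1}{2 + 7} = 11 - 2 \left(-7\right) \frac{1}{9} = 11 - - \frac{14}{9} = 11 + \frac{14}{9} = \frac{113}{9} \approx 12.556$)
$7 \left(J + 17\right) = 7 \left(\frac{113}{9} + 17\right) = 7 \cdot \frac{266}{9} = \frac{1862}{9}$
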